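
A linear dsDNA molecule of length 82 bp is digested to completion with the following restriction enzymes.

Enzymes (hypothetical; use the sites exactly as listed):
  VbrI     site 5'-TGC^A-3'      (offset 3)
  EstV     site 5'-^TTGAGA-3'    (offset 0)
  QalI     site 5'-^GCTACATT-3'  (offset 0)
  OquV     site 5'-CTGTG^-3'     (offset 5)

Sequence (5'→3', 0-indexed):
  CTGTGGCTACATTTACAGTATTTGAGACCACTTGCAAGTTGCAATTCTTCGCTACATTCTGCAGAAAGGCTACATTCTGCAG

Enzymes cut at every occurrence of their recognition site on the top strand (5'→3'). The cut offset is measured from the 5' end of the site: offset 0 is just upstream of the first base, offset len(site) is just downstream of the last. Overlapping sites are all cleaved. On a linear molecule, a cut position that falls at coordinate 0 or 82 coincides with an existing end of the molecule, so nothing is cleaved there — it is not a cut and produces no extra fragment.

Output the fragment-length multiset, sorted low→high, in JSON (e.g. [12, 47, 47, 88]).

Per-enzyme occurrences:
  VbrI TGCA/3: at [32, 39, 59, 77] ⇒ [35, 42, 62, 80]
  EstV TTGAGA/0: at [21] ⇒ [21]
  QalI GCTACATT/0: at [5, 50, 68] ⇒ [5, 50, 68]
  OquV CTGTG/5: at [0] ⇒ [5]

All cut coordinates (distinct, sorted): [5, 21, 35, 42, 50, 62, 68, 80]

Fragment lengths:
  [0,5): 5 bp
  [5,21): 16 bp
  [21,35): 14 bp
  [35,42): 7 bp
  [42,50): 8 bp
  [50,62): 12 bp
  [62,68): 6 bp
  [68,80): 12 bp
  [80,82): 2 bp

[2,5,6,7,8,12,12,14,16]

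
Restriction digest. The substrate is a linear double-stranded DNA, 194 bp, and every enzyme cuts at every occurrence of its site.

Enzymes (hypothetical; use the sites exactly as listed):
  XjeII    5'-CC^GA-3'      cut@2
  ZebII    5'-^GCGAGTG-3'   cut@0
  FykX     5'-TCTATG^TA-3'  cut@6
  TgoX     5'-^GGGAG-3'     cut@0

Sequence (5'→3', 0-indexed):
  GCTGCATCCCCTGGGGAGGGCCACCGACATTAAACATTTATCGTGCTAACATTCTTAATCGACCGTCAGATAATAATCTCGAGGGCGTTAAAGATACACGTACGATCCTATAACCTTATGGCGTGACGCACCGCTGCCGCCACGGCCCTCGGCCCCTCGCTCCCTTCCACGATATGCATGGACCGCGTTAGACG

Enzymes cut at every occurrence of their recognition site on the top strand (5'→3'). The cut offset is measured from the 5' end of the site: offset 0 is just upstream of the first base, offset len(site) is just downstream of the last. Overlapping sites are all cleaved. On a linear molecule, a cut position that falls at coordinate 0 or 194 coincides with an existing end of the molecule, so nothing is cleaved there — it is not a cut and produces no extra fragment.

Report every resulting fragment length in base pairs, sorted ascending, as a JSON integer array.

[12,13,169]

Site scan:
  XjeII CCGA/2: at [23] ⇒ [25]
  ZebII (GCGAGTG, off=0): no sites
  FykX (TCTATGTA, off=6): no sites
  TgoX GGGAG/0: at [13] ⇒ [13]

All cut coordinates (distinct, sorted): [13, 25]

Fragment lengths:
  [0,13): 13 bp
  [13,25): 12 bp
  [25,194): 169 bp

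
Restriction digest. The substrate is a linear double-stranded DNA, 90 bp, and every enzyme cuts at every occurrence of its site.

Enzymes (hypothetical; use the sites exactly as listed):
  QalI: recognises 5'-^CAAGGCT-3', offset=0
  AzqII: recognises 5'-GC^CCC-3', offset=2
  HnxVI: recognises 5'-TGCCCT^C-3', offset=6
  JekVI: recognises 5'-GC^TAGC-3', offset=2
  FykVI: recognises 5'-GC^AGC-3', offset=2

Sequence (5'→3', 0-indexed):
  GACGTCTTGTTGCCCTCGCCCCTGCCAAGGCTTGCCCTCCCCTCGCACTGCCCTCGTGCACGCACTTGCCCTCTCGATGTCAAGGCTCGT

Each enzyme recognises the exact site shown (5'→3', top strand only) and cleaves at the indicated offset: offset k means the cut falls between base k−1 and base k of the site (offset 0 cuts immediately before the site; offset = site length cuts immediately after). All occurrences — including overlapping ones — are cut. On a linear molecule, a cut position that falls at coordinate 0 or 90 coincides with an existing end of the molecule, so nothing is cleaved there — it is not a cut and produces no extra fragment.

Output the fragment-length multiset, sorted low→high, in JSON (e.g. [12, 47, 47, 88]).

Per-enzyme occurrences:
  QalI CAAGGCT/0: at [25, 80] ⇒ [25, 80]
  AzqII GCCCC/2: at [17] ⇒ [19]
  HnxVI TGCCCTC/6: at [10, 32, 48, 66] ⇒ [16, 38, 54, 72]
  JekVI (GCTAGC, off=2): no sites
  FykVI (GCAGC, off=2): no sites

All cut coordinates (distinct, sorted): [16, 19, 25, 38, 54, 72, 80]

Fragment lengths:
  [0,16): 16 bp
  [16,19): 3 bp
  [19,25): 6 bp
  [25,38): 13 bp
  [38,54): 16 bp
  [54,72): 18 bp
  [72,80): 8 bp
  [80,90): 10 bp

[3,6,8,10,13,16,16,18]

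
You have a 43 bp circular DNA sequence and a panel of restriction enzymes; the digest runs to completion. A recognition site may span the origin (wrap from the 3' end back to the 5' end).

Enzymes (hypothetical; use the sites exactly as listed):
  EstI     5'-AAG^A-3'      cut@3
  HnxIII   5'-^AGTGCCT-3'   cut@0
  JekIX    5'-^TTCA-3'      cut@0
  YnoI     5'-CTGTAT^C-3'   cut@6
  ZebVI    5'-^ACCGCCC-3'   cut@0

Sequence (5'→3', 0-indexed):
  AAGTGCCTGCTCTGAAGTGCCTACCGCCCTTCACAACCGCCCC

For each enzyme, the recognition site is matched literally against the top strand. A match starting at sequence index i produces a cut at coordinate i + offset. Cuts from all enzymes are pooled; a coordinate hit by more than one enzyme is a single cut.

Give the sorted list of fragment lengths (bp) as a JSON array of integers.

Per-enzyme occurrences:
  EstI (AAGA, off=3): no sites
  HnxIII AGTGCCT/0: at [1, 15] ⇒ [1, 15]
  JekIX TTCA/0: at [29] ⇒ [29]
  YnoI (CTGTATC, off=6): no sites
  ZebVI ACCGCCC/0: at [22, 35] ⇒ [22, 35]

Pooled cuts: [1, 15, 22, 29, 35]

Fragments:
  1→15: 14 bp
  15→22: 7 bp
  22→29: 7 bp
  29→35: 6 bp
  35→1 (wrap): 43-35+1 = 9 bp

[6,7,7,9,14]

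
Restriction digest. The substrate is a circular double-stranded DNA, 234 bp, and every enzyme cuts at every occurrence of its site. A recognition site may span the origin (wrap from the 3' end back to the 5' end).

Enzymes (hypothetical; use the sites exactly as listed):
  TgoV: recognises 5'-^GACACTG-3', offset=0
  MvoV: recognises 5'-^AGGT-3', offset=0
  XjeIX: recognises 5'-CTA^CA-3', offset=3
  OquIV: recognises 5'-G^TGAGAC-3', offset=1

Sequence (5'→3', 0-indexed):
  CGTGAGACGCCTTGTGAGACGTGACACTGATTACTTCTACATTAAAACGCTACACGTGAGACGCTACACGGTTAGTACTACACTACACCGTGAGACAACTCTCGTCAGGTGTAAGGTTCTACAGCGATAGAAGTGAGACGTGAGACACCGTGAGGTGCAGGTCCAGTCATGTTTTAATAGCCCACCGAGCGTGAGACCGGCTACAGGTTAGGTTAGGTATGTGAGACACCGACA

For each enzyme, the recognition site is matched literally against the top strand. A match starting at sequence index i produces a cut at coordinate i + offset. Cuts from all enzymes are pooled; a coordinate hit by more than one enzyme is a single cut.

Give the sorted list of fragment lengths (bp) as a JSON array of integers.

Per-enzyme occurrences:
  TgoV GACACTG/0: at [22] ⇒ [22]
  MvoV AGGT/0: at [106, 113, 152, 158, 204, 209, 214] ⇒ [106, 113, 152, 158, 204, 209, 214]
  XjeIX CTACA/3: at [36, 49, 63, 77, 82, 118, 200] ⇒ [39, 52, 66, 80, 85, 121, 203]
  OquIV GTGAGAC/1: at [1, 13, 55, 89, 132, 139, 190, 220] ⇒ [2, 14, 56, 90, 133, 140, 191, 221]

Pooled cuts: [2, 14, 22, 39, 52, 56, 66, 80, 85, 90, 106, 113, 121, 133, 140, 152, 158, 191, 203, 204, 209, 214, 221]

Fragments:
  2→14: 12 bp
  14→22: 8 bp
  22→39: 17 bp
  39→52: 13 bp
  52→56: 4 bp
  56→66: 10 bp
  66→80: 14 bp
  80→85: 5 bp
  85→90: 5 bp
  90→106: 16 bp
  106→113: 7 bp
  113→121: 8 bp
  121→133: 12 bp
  133→140: 7 bp
  140→152: 12 bp
  152→158: 6 bp
  158→191: 33 bp
  191→203: 12 bp
  203→204: 1 bp
  204→209: 5 bp
  209→214: 5 bp
  214→221: 7 bp
  221→2 (wrap): 234-221+2 = 15 bp

[1,4,5,5,5,5,6,7,7,7,8,8,10,12,12,12,12,13,14,15,16,17,33]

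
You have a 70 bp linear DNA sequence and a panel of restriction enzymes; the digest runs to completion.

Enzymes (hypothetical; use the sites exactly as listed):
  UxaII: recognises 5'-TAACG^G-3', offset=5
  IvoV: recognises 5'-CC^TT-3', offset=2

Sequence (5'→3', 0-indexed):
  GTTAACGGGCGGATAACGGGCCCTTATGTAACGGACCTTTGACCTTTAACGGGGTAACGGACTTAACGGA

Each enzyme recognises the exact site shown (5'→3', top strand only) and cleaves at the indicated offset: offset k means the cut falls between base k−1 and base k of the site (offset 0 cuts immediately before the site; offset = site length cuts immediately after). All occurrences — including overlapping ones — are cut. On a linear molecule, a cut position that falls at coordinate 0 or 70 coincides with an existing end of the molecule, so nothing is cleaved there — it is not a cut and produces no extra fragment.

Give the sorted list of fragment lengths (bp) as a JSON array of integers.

[2,4,5,7,7,7,8,9,10,11]

Scan for sites:
  UxaII TAACGG/5: at [2, 13, 28, 46, 54, 63] ⇒ [7, 18, 33, 51, 59, 68]
  IvoV CCTT/2: at [21, 35, 42] ⇒ [23, 37, 44]

Pooled cuts: [7, 18, 23, 33, 37, 44, 51, 59, 68]

Fragments:
  [0,7): 7 bp
  [7,18): 11 bp
  [18,23): 5 bp
  [23,33): 10 bp
  [33,37): 4 bp
  [37,44): 7 bp
  [44,51): 7 bp
  [51,59): 8 bp
  [59,68): 9 bp
  [68,70): 2 bp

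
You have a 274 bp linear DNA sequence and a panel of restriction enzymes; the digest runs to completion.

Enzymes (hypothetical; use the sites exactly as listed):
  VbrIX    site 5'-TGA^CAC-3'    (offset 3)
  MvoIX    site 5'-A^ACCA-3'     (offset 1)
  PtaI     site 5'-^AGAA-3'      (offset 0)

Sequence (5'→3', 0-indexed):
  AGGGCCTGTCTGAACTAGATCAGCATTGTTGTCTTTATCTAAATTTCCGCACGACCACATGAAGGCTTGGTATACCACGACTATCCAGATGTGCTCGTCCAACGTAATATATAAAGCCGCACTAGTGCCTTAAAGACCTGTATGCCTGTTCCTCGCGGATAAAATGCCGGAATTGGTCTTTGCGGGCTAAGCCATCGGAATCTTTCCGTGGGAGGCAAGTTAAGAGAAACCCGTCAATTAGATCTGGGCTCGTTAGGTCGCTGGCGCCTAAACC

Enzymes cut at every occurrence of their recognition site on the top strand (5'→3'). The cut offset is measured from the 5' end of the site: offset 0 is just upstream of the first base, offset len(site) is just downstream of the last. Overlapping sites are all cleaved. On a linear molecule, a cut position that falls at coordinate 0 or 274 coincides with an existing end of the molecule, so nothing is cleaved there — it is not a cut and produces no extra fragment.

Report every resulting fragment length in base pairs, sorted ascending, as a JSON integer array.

[50,224]

Per-enzyme occurrences:
  VbrIX (TGACAC, off=3): no sites
  MvoIX (AACCA, off=1): no sites
  PtaI (AGAA, off=0): starts [224] → cuts [224]

All cut coordinates (distinct, sorted): [224]

Fragment lengths:
  [0,224): 224 bp
  [224,274): 50 bp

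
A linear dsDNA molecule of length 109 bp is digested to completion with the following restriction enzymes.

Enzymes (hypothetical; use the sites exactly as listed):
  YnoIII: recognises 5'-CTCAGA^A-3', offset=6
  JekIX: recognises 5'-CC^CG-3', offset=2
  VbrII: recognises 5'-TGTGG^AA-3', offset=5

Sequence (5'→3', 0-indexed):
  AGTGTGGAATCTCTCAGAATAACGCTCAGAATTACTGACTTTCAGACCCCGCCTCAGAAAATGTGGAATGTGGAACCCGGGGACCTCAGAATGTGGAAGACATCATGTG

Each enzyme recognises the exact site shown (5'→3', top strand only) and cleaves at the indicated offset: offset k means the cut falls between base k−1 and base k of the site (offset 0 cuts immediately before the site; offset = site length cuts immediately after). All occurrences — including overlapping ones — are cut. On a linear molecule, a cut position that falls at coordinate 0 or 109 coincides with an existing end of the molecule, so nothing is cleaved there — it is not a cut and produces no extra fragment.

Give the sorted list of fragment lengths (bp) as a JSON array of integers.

Site scan:
  YnoIII (CTCAGAA, off=6): starts [12, 24, 52, 84] → cuts [18, 30, 58, 90]
  JekIX (CCCG, off=2): starts [47, 75] → cuts [49, 77]
  VbrII (TGTGGAA, off=5): starts [2, 61, 68, 91] → cuts [7, 66, 73, 96]

Pooled cuts: [7, 18, 30, 49, 58, 66, 73, 77, 90, 96]

Fragments:
  [0,7): 7 bp
  [7,18): 11 bp
  [18,30): 12 bp
  [30,49): 19 bp
  [49,58): 9 bp
  [58,66): 8 bp
  [66,73): 7 bp
  [73,77): 4 bp
  [77,90): 13 bp
  [90,96): 6 bp
  [96,109): 13 bp

[4,6,7,7,8,9,11,12,13,13,19]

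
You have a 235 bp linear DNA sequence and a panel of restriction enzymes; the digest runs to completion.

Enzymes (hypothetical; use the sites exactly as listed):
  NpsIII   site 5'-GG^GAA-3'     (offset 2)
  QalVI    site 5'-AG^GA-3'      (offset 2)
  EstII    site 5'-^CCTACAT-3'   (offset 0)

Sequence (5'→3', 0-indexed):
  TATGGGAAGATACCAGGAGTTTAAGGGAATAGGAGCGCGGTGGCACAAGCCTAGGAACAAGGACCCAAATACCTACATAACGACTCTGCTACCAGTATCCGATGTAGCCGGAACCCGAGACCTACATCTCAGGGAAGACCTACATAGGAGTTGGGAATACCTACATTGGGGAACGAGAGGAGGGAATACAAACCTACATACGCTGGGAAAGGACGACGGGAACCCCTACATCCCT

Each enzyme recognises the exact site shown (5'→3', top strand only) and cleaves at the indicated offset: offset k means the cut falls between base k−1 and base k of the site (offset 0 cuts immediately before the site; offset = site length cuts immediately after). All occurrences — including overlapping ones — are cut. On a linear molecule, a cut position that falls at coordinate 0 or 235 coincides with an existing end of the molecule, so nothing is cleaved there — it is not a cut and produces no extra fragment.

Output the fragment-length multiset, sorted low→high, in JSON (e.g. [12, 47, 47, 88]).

Scan for sites:
  NpsIII (GGGAA, off=2): starts [3, 24, 131, 152, 168, 181, 204, 217] → cuts [5, 26, 133, 154, 170, 183, 206, 219]
  QalVI (AGGA, off=2): starts [14, 30, 52, 59, 145, 177, 209] → cuts [16, 32, 54, 61, 147, 179, 211]
  EstII (CCTACAT, off=0): starts [71, 120, 138, 159, 192, 224] → cuts [71, 120, 138, 159, 192, 224]

Pooled cuts: [5, 16, 26, 32, 54, 61, 71, 120, 133, 138, 147, 154, 159, 170, 179, 183, 192, 206, 211, 219, 224]

Fragments:
  [0,5): 5 bp
  [5,16): 11 bp
  [16,26): 10 bp
  [26,32): 6 bp
  [32,54): 22 bp
  [54,61): 7 bp
  [61,71): 10 bp
  [71,120): 49 bp
  [120,133): 13 bp
  [133,138): 5 bp
  [138,147): 9 bp
  [147,154): 7 bp
  [154,159): 5 bp
  [159,170): 11 bp
  [170,179): 9 bp
  [179,183): 4 bp
  [183,192): 9 bp
  [192,206): 14 bp
  [206,211): 5 bp
  [211,219): 8 bp
  [219,224): 5 bp
  [224,235): 11 bp

[4,5,5,5,5,5,6,7,7,8,9,9,9,10,10,11,11,11,13,14,22,49]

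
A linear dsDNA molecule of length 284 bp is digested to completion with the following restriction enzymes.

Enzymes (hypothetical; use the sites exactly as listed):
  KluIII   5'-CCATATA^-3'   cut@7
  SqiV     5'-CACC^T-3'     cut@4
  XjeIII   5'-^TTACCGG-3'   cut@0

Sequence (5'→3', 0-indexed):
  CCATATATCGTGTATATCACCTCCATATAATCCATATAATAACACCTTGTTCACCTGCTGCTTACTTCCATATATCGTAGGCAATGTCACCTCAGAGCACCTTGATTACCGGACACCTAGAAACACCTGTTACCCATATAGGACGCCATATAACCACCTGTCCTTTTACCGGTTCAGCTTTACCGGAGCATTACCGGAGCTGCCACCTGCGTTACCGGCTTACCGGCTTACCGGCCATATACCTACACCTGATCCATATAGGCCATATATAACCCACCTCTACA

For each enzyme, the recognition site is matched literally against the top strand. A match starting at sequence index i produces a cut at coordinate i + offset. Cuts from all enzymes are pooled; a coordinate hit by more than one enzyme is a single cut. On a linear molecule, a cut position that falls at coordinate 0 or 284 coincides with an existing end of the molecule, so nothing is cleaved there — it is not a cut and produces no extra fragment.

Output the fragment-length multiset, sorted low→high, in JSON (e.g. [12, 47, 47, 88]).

[4,4,6,6,7,7,8,8,8,8,8,9,9,9,9,10,10,11,11,12,12,13,14,14,14,17,17,19]

Per-enzyme occurrences:
  KluIII (CCATATA, off=7): starts [0, 22, 31, 67, 133, 145, 234, 253, 262] → cuts [7, 29, 38, 74, 140, 152, 241, 260, 269]
  SqiV (CACCT, off=4): starts [17, 42, 51, 87, 97, 113, 123, 154, 203, 245, 274] → cuts [21, 46, 55, 91, 101, 117, 127, 158, 207, 249, 278]
  XjeIII (TTACCGG, off=0): starts [105, 165, 179, 190, 211, 219, 227] → cuts [105, 165, 179, 190, 211, 219, 227]

All cut coordinates (distinct, sorted): [7, 21, 29, 38, 46, 55, 74, 91, 101, 105, 117, 127, 140, 152, 158, 165, 179, 190, 207, 211, 219, 227, 241, 249, 260, 269, 278]

Fragment lengths:
  [0,7): 7 bp
  [7,21): 14 bp
  [21,29): 8 bp
  [29,38): 9 bp
  [38,46): 8 bp
  [46,55): 9 bp
  [55,74): 19 bp
  [74,91): 17 bp
  [91,101): 10 bp
  [101,105): 4 bp
  [105,117): 12 bp
  [117,127): 10 bp
  [127,140): 13 bp
  [140,152): 12 bp
  [152,158): 6 bp
  [158,165): 7 bp
  [165,179): 14 bp
  [179,190): 11 bp
  [190,207): 17 bp
  [207,211): 4 bp
  [211,219): 8 bp
  [219,227): 8 bp
  [227,241): 14 bp
  [241,249): 8 bp
  [249,260): 11 bp
  [260,269): 9 bp
  [269,278): 9 bp
  [278,284): 6 bp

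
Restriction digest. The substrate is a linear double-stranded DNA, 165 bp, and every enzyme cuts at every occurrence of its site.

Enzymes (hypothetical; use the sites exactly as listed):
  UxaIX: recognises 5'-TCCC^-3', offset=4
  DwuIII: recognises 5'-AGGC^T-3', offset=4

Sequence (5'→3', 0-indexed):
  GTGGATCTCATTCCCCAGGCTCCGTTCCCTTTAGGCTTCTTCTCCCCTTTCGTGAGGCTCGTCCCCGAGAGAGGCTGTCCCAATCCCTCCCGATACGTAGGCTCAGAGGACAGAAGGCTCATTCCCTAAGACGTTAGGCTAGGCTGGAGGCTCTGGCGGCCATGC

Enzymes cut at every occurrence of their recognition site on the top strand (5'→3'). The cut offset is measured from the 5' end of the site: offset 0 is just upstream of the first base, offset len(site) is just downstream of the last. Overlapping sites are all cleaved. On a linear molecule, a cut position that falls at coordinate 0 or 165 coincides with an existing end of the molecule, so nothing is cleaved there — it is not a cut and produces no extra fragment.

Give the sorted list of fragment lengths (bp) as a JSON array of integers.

Per-enzyme occurrences:
  UxaIX TCCC/4: at [11, 25, 42, 61, 77, 83, 87, 122] ⇒ [15, 29, 46, 65, 81, 87, 91, 126]
  DwuIII AGGCT/4: at [16, 32, 54, 71, 98, 114, 135, 140, 147] ⇒ [20, 36, 58, 75, 102, 118, 139, 144, 151]

Pooled cuts: [15, 20, 29, 36, 46, 58, 65, 75, 81, 87, 91, 102, 118, 126, 139, 144, 151]

Fragments:
  [0,15): 15 bp
  [15,20): 5 bp
  [20,29): 9 bp
  [29,36): 7 bp
  [36,46): 10 bp
  [46,58): 12 bp
  [58,65): 7 bp
  [65,75): 10 bp
  [75,81): 6 bp
  [81,87): 6 bp
  [87,91): 4 bp
  [91,102): 11 bp
  [102,118): 16 bp
  [118,126): 8 bp
  [126,139): 13 bp
  [139,144): 5 bp
  [144,151): 7 bp
  [151,165): 14 bp

[4,5,5,6,6,7,7,7,8,9,10,10,11,12,13,14,15,16]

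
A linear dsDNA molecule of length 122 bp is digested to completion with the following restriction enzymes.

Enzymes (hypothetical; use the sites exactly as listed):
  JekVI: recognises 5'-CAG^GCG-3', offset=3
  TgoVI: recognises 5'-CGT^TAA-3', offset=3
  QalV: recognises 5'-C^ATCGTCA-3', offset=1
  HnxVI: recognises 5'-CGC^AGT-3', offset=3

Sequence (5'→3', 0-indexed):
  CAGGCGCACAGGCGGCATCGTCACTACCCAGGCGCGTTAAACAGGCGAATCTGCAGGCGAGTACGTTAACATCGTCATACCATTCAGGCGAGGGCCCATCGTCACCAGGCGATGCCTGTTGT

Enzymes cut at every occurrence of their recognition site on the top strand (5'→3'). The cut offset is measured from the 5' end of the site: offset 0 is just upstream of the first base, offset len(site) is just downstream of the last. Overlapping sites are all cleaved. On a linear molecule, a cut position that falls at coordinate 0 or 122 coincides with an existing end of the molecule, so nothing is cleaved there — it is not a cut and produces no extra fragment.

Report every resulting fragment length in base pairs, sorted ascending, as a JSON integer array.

[3,4,5,6,7,8,10,10,11,12,14,15,17]

Scan for sites:
  JekVI CAGGCG/3: at [0, 8, 28, 41, 53, 84, 105] ⇒ [3, 11, 31, 44, 56, 87, 108]
  TgoVI CGTTAA/3: at [34, 63] ⇒ [37, 66]
  QalV CATCGTCA/1: at [15, 69, 96] ⇒ [16, 70, 97]
  HnxVI (CGCAGT, off=3): no sites

All cut coordinates (distinct, sorted): [3, 11, 16, 31, 37, 44, 56, 66, 70, 87, 97, 108]

Fragment lengths:
  [0,3): 3 bp
  [3,11): 8 bp
  [11,16): 5 bp
  [16,31): 15 bp
  [31,37): 6 bp
  [37,44): 7 bp
  [44,56): 12 bp
  [56,66): 10 bp
  [66,70): 4 bp
  [70,87): 17 bp
  [87,97): 10 bp
  [97,108): 11 bp
  [108,122): 14 bp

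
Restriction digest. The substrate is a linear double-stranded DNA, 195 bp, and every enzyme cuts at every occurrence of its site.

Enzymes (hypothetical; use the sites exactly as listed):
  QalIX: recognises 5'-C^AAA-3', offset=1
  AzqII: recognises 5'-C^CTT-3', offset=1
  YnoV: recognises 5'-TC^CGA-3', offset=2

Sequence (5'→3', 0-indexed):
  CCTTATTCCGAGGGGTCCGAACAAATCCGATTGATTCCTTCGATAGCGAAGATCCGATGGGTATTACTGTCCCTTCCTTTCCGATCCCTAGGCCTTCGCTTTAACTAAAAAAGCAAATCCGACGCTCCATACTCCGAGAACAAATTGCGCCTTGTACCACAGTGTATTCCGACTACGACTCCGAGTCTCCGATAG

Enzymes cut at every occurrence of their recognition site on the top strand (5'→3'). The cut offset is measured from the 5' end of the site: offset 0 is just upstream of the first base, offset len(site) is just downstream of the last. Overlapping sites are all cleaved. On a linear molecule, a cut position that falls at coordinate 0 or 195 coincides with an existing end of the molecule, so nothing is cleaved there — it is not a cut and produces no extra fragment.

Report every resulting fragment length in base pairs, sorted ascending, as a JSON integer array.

[1,4,5,5,5,5,6,7,7,8,9,9,10,12,12,15,17,18,19,21]

Site scan:
  QalIX CAAA/1: at [21, 113, 140] ⇒ [22, 114, 141]
  AzqII CCTT/1: at [0, 36, 71, 75, 92, 149] ⇒ [1, 37, 72, 76, 93, 150]
  YnoV TCCGA/2: at [6, 15, 25, 52, 79, 117, 132, 167, 179, 187] ⇒ [8, 17, 27, 54, 81, 119, 134, 169, 181, 189]

All cut coordinates (distinct, sorted): [1, 8, 17, 22, 27, 37, 54, 72, 76, 81, 93, 114, 119, 134, 141, 150, 169, 181, 189]

Fragments:
  [0,1): 1 bp
  [1,8): 7 bp
  [8,17): 9 bp
  [17,22): 5 bp
  [22,27): 5 bp
  [27,37): 10 bp
  [37,54): 17 bp
  [54,72): 18 bp
  [72,76): 4 bp
  [76,81): 5 bp
  [81,93): 12 bp
  [93,114): 21 bp
  [114,119): 5 bp
  [119,134): 15 bp
  [134,141): 7 bp
  [141,150): 9 bp
  [150,169): 19 bp
  [169,181): 12 bp
  [181,189): 8 bp
  [189,195): 6 bp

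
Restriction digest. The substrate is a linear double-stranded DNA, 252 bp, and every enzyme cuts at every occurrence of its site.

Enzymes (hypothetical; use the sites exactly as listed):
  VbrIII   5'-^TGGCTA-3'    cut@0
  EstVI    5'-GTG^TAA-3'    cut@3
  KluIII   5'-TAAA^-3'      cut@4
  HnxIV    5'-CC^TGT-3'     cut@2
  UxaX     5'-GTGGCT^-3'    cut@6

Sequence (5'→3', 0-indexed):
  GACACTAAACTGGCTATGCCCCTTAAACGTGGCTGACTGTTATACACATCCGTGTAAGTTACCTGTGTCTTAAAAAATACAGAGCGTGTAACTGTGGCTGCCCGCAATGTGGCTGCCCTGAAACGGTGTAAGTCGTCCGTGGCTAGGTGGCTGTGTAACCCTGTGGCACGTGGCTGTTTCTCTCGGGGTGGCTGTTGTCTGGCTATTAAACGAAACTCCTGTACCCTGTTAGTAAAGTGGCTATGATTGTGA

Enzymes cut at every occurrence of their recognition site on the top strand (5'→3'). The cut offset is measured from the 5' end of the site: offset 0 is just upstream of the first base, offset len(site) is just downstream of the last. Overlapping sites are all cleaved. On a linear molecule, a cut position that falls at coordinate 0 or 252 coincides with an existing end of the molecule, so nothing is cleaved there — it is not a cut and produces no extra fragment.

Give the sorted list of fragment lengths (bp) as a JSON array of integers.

Site scan:
  VbrIII TGGCTA/0: at [10, 139, 199, 237] ⇒ [10, 139, 199, 237]
  EstVI GTGTAA/3: at [51, 85, 125, 152] ⇒ [54, 88, 128, 155]
  KluIII TAAA/4: at [5, 23, 70, 206, 232] ⇒ [9, 27, 74, 210, 236]
  HnxIV CCTGT/2: at [61, 159, 217, 224] ⇒ [63, 161, 219, 226]
  UxaX GTGGCT/6: at [28, 93, 108, 138, 146, 169, 187, 236] ⇒ [34, 99, 114, 144, 152, 175, 193, 242]

All cut coordinates (distinct, sorted): [9, 10, 27, 34, 54, 63, 74, 88, 99, 114, 128, 139, 144, 152, 155, 161, 175, 193, 199, 210, 219, 226, 236, 237, 242]

Fragment lengths:
  [0,9): 9 bp
  [9,10): 1 bp
  [10,27): 17 bp
  [27,34): 7 bp
  [34,54): 20 bp
  [54,63): 9 bp
  [63,74): 11 bp
  [74,88): 14 bp
  [88,99): 11 bp
  [99,114): 15 bp
  [114,128): 14 bp
  [128,139): 11 bp
  [139,144): 5 bp
  [144,152): 8 bp
  [152,155): 3 bp
  [155,161): 6 bp
  [161,175): 14 bp
  [175,193): 18 bp
  [193,199): 6 bp
  [199,210): 11 bp
  [210,219): 9 bp
  [219,226): 7 bp
  [226,236): 10 bp
  [236,237): 1 bp
  [237,242): 5 bp
  [242,252): 10 bp

[1,1,3,5,5,6,6,7,7,8,9,9,9,10,10,11,11,11,11,14,14,14,15,17,18,20]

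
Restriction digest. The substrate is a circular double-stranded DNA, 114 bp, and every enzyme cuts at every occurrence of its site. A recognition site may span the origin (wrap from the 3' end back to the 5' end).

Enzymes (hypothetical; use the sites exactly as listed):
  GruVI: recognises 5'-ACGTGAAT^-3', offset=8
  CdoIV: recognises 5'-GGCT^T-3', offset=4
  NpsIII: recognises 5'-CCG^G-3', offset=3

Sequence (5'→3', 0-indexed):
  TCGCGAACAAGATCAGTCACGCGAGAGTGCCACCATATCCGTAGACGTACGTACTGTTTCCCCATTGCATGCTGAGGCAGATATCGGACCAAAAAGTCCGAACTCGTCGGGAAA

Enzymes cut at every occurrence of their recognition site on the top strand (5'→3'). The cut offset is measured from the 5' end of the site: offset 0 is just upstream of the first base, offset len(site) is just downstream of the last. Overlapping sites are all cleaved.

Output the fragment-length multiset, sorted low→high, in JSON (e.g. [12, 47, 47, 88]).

[114]

Scan for sites:
  GruVI (ACGTGAAT, off=8): no sites
  CdoIV (GGCTT, off=4): no sites
  NpsIII (CCGG, off=3): no sites

Pooled cuts: ∅

Fragment lengths:
  no cuts → one circular fragment of 114 bp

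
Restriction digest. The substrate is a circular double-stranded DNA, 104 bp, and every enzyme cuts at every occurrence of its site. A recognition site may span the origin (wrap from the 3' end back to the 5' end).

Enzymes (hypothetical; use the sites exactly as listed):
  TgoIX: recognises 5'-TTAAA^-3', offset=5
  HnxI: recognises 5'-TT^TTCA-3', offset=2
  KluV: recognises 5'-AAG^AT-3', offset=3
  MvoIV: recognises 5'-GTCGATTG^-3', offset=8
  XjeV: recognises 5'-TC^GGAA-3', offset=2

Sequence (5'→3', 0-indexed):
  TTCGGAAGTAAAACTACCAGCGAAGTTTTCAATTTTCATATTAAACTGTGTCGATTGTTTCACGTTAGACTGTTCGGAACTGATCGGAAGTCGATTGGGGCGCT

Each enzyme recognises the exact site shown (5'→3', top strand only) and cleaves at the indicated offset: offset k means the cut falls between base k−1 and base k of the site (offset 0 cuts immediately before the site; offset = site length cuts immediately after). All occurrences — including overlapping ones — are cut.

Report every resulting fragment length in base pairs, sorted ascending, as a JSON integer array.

[7,10,10,11,12,12,18,24]

Per-enzyme occurrences:
  TgoIX (TTAAA, off=5): starts [40] → cuts [45]
  HnxI (TTTTCA, off=2): starts [25, 32] → cuts [27, 34]
  KluV (AAGAT, off=3): no sites
  MvoIV (GTCGATTG, off=8): starts [49, 89] → cuts [57, 97]
  XjeV (TCGGAA, off=2): starts [1, 73, 83] → cuts [3, 75, 85]

All cut coordinates (distinct, sorted): [3, 27, 34, 45, 57, 75, 85, 97]

Fragments:
  3→27: 24 bp
  27→34: 7 bp
  34→45: 11 bp
  45→57: 12 bp
  57→75: 18 bp
  75→85: 10 bp
  85→97: 12 bp
  97→3 (wrap): 104-97+3 = 10 bp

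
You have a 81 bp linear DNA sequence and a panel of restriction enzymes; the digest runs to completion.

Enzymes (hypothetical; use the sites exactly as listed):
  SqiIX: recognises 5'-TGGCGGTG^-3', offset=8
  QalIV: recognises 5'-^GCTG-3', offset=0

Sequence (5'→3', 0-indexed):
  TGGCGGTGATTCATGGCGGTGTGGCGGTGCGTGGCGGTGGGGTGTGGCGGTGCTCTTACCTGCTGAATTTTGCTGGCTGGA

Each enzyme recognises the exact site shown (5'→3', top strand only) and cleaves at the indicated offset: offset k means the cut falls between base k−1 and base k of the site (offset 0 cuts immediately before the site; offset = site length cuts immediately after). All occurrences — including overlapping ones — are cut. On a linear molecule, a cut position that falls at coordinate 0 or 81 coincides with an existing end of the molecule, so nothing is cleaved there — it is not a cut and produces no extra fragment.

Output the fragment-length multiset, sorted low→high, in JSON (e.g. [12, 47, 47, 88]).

Per-enzyme occurrences:
  SqiIX (TGGCGGTG, off=8): starts [0, 13, 21, 31, 44] → cuts [8, 21, 29, 39, 52]
  QalIV (GCTG, off=0): starts [61, 71, 75] → cuts [61, 71, 75]

All cut coordinates (distinct, sorted): [8, 21, 29, 39, 52, 61, 71, 75]

Fragment lengths:
  [0,8): 8 bp
  [8,21): 13 bp
  [21,29): 8 bp
  [29,39): 10 bp
  [39,52): 13 bp
  [52,61): 9 bp
  [61,71): 10 bp
  [71,75): 4 bp
  [75,81): 6 bp

[4,6,8,8,9,10,10,13,13]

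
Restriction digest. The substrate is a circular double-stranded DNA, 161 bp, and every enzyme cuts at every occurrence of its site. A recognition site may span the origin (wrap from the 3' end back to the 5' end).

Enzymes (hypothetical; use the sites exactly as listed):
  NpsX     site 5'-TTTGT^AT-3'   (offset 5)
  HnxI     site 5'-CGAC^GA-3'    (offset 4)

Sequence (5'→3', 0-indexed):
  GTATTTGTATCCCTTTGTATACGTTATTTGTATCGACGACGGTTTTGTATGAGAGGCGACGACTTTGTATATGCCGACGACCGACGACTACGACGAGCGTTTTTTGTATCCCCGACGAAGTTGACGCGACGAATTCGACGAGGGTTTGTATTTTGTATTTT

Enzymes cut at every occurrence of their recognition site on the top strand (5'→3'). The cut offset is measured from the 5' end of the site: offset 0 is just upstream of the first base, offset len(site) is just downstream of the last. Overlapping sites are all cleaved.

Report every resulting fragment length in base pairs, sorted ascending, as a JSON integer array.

Scan for sites:
  NpsX (TTTGTAT, off=5): starts [3, 13, 26, 43, 63, 102, 144, 151, 158] → cuts [2, 8, 18, 31, 48, 68, 107, 149, 156]
  HnxI (CGACGA, off=4): starts [33, 56, 74, 81, 90, 112, 126, 135] → cuts [37, 60, 78, 85, 94, 116, 130, 139]

All cut coordinates (distinct, sorted): [2, 8, 18, 31, 37, 48, 60, 68, 78, 85, 94, 107, 116, 130, 139, 149, 156]

Fragments:
  2→8: 6 bp
  8→18: 10 bp
  18→31: 13 bp
  31→37: 6 bp
  37→48: 11 bp
  48→60: 12 bp
  60→68: 8 bp
  68→78: 10 bp
  78→85: 7 bp
  85→94: 9 bp
  94→107: 13 bp
  107→116: 9 bp
  116→130: 14 bp
  130→139: 9 bp
  139→149: 10 bp
  149→156: 7 bp
  156→2 (wrap): 161-156+2 = 7 bp

[6,6,7,7,7,8,9,9,9,10,10,10,11,12,13,13,14]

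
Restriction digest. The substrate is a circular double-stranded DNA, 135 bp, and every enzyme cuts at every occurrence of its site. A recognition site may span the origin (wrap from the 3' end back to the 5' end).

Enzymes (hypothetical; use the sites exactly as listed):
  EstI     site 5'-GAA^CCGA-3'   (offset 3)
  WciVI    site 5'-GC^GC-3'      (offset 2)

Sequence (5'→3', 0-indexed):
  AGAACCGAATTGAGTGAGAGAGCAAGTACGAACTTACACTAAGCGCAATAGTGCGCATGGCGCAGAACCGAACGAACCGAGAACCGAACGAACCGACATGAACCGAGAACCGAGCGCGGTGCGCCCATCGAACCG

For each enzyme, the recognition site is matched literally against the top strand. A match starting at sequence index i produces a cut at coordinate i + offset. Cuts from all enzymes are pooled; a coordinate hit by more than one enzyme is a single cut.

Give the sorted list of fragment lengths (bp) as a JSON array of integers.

[6,6,7,7,7,7,7,9,9,10,10,10,40]

Per-enzyme occurrences:
  EstI GAACCGA/3: at [1, 64, 73, 80, 89, 99, 106, 129] ⇒ [4, 67, 76, 83, 92, 102, 109, 132]
  WciVI GCGC/2: at [42, 52, 59, 113, 120] ⇒ [44, 54, 61, 115, 122]

All cut coordinates (distinct, sorted): [4, 44, 54, 61, 67, 76, 83, 92, 102, 109, 115, 122, 132]

Fragment lengths:
  4→44: 40 bp
  44→54: 10 bp
  54→61: 7 bp
  61→67: 6 bp
  67→76: 9 bp
  76→83: 7 bp
  83→92: 9 bp
  92→102: 10 bp
  102→109: 7 bp
  109→115: 6 bp
  115→122: 7 bp
  122→132: 10 bp
  132→4 (wrap): 135-132+4 = 7 bp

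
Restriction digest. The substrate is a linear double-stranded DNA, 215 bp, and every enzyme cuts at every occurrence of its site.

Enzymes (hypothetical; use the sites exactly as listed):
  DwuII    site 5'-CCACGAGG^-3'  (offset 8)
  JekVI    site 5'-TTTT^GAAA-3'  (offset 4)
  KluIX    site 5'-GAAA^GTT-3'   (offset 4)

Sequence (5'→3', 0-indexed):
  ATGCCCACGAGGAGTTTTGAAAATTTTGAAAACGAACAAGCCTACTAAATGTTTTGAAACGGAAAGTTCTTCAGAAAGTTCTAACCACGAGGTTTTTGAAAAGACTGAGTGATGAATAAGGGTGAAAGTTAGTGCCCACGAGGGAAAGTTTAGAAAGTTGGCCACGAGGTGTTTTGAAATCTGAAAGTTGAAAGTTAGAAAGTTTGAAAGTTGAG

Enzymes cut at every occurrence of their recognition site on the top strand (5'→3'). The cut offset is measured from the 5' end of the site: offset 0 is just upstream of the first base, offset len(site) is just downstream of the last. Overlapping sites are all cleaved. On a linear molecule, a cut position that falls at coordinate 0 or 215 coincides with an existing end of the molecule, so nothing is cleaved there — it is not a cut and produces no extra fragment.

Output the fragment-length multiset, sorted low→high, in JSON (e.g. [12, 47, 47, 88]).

[4,5,6,6,6,7,8,8,9,9,10,11,12,12,13,15,16,28,30]

Per-enzyme occurrences:
  DwuII CCACGAGG/8: at [4, 84, 135, 161] ⇒ [12, 92, 143, 169]
  JekVI TTTTGAAA/4: at [14, 23, 51, 93, 171] ⇒ [18, 27, 55, 97, 175]
  KluIX GAAAGTT/4: at [61, 73, 123, 143, 152, 182, 189, 197, 205] ⇒ [65, 77, 127, 147, 156, 186, 193, 201, 209]

All cut coordinates (distinct, sorted): [12, 18, 27, 55, 65, 77, 92, 97, 127, 143, 147, 156, 169, 175, 186, 193, 201, 209]

Fragment lengths:
  [0,12): 12 bp
  [12,18): 6 bp
  [18,27): 9 bp
  [27,55): 28 bp
  [55,65): 10 bp
  [65,77): 12 bp
  [77,92): 15 bp
  [92,97): 5 bp
  [97,127): 30 bp
  [127,143): 16 bp
  [143,147): 4 bp
  [147,156): 9 bp
  [156,169): 13 bp
  [169,175): 6 bp
  [175,186): 11 bp
  [186,193): 7 bp
  [193,201): 8 bp
  [201,209): 8 bp
  [209,215): 6 bp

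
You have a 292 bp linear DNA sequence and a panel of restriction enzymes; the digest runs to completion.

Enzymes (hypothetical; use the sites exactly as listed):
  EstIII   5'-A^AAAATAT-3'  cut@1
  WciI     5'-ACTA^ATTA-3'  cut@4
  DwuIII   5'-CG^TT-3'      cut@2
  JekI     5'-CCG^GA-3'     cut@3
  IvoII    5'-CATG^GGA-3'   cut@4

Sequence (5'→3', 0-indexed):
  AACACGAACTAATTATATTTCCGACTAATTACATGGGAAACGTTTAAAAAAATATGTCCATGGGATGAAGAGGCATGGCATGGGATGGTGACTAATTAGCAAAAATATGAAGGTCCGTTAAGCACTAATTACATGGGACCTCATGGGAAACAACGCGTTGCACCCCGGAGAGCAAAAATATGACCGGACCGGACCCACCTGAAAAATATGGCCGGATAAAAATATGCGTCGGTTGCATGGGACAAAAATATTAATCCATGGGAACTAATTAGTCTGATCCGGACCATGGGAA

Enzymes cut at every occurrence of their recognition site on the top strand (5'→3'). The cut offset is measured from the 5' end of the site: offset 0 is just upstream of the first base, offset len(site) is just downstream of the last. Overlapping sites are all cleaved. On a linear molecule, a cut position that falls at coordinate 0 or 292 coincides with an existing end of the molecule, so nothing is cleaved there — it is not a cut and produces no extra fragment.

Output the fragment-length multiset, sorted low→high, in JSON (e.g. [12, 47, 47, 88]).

Scan for sites:
  EstIII (AAAAATAT, off=1): starts [47, 100, 173, 201, 217, 243] → cuts [48, 101, 174, 202, 218, 244]
  WciI (ACTAATTA, off=4): starts [7, 23, 90, 123, 263] → cuts [11, 27, 94, 127, 267]
  DwuIII (CGTT, off=2): starts [40, 115, 155] → cuts [42, 117, 157]
  JekI (CCGGA, off=3): starts [164, 183, 188, 211, 278] → cuts [167, 186, 191, 214, 281]
  IvoII (CATGGGA, off=4): starts [31, 58, 78, 131, 141, 235, 256, 284] → cuts [35, 62, 82, 135, 145, 239, 260, 288]

All cut coordinates (distinct, sorted): [11, 27, 35, 42, 48, 62, 82, 94, 101, 117, 127, 135, 145, 157, 167, 174, 186, 191, 202, 214, 218, 239, 244, 260, 267, 281, 288]

Fragments:
  [0,11): 11 bp
  [11,27): 16 bp
  [27,35): 8 bp
  [35,42): 7 bp
  [42,48): 6 bp
  [48,62): 14 bp
  [62,82): 20 bp
  [82,94): 12 bp
  [94,101): 7 bp
  [101,117): 16 bp
  [117,127): 10 bp
  [127,135): 8 bp
  [135,145): 10 bp
  [145,157): 12 bp
  [157,167): 10 bp
  [167,174): 7 bp
  [174,186): 12 bp
  [186,191): 5 bp
  [191,202): 11 bp
  [202,214): 12 bp
  [214,218): 4 bp
  [218,239): 21 bp
  [239,244): 5 bp
  [244,260): 16 bp
  [260,267): 7 bp
  [267,281): 14 bp
  [281,288): 7 bp
  [288,292): 4 bp

[4,4,5,5,6,7,7,7,7,7,8,8,10,10,10,11,11,12,12,12,12,14,14,16,16,16,20,21]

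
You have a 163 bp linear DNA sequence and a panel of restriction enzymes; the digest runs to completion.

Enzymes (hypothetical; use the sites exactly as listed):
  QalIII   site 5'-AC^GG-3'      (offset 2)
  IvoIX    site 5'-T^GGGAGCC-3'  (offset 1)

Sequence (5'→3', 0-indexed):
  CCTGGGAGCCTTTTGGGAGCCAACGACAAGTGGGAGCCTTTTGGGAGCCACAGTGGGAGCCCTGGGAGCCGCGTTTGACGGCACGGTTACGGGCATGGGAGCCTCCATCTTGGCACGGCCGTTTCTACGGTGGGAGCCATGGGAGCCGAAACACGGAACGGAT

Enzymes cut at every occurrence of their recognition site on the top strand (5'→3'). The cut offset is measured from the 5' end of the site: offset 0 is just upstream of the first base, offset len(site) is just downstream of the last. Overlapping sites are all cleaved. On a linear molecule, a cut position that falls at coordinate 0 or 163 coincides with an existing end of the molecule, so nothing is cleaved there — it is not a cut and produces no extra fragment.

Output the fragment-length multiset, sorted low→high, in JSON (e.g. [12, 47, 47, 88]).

Per-enzyme occurrences:
  QalIII (ACGG, off=2): starts [77, 82, 88, 114, 126, 152, 157] → cuts [79, 84, 90, 116, 128, 154, 159]
  IvoIX (TGGGAGCC, off=1): starts [2, 13, 30, 41, 53, 62, 95, 130, 139] → cuts [3, 14, 31, 42, 54, 63, 96, 131, 140]

All cut coordinates (distinct, sorted): [3, 14, 31, 42, 54, 63, 79, 84, 90, 96, 116, 128, 131, 140, 154, 159]

Fragments:
  [0,3): 3 bp
  [3,14): 11 bp
  [14,31): 17 bp
  [31,42): 11 bp
  [42,54): 12 bp
  [54,63): 9 bp
  [63,79): 16 bp
  [79,84): 5 bp
  [84,90): 6 bp
  [90,96): 6 bp
  [96,116): 20 bp
  [116,128): 12 bp
  [128,131): 3 bp
  [131,140): 9 bp
  [140,154): 14 bp
  [154,159): 5 bp
  [159,163): 4 bp

[3,3,4,5,5,6,6,9,9,11,11,12,12,14,16,17,20]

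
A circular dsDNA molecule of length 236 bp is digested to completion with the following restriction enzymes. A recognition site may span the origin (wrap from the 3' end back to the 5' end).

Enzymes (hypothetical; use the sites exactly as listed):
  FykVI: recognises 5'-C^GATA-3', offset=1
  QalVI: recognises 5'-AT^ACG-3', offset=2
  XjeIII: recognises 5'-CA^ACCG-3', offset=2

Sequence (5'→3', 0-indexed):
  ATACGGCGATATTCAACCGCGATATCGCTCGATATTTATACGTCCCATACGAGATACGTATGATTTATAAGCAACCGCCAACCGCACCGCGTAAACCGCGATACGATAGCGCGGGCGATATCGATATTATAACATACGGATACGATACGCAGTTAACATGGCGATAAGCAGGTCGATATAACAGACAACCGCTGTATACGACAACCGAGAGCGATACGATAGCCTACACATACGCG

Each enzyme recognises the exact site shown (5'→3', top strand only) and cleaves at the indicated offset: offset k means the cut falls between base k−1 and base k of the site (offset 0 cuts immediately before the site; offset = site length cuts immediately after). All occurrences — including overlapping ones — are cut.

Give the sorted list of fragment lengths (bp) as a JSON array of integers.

[2,2,2,3,3,3,3,4,5,5,6,6,6,7,7,8,9,9,9,10,10,12,12,13,13,14,16,18,19]

Scan for sites:
  FykVI (CGATA, off=1): starts [6, 19, 29, 98, 103, 115, 121, 142, 161, 173, 211, 216, 234] → cuts [7, 20, 30, 99, 104, 116, 122, 143, 162, 174, 212, 217, 235]
  QalVI (ATACG, off=2): starts [0, 37, 46, 53, 100, 133, 139, 144, 195, 213, 229] → cuts [2, 39, 48, 55, 102, 135, 141, 146, 197, 215, 231]
  XjeIII (CAACCG, off=2): starts [13, 71, 78, 185, 201] → cuts [15, 73, 80, 187, 203]

All cut coordinates (distinct, sorted): [2, 7, 15, 20, 30, 39, 48, 55, 73, 80, 99, 102, 104, 116, 122, 135, 141, 143, 146, 162, 174, 187, 197, 203, 212, 215, 217, 231, 235]

Fragment lengths:
  2→7: 5 bp
  7→15: 8 bp
  15→20: 5 bp
  20→30: 10 bp
  30→39: 9 bp
  39→48: 9 bp
  48→55: 7 bp
  55→73: 18 bp
  73→80: 7 bp
  80→99: 19 bp
  99→102: 3 bp
  102→104: 2 bp
  104→116: 12 bp
  116→122: 6 bp
  122→135: 13 bp
  135→141: 6 bp
  141→143: 2 bp
  143→146: 3 bp
  146→162: 16 bp
  162→174: 12 bp
  174→187: 13 bp
  187→197: 10 bp
  197→203: 6 bp
  203→212: 9 bp
  212→215: 3 bp
  215→217: 2 bp
  217→231: 14 bp
  231→235: 4 bp
  235→2 (wrap): 236-235+2 = 3 bp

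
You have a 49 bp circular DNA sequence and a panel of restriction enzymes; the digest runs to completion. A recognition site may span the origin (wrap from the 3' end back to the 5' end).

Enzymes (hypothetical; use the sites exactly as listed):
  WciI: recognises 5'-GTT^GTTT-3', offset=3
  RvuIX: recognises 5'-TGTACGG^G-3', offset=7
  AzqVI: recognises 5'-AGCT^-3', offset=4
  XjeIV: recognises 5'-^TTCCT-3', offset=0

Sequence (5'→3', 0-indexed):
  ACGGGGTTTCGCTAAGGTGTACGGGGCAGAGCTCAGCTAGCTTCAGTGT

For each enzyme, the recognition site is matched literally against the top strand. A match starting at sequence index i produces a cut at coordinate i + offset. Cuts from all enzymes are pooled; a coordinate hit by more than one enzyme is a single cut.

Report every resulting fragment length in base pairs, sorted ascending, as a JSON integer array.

[4,5,9,11,20]

Scan for sites:
  WciI (GTTGTTT, off=3): no sites
  RvuIX (TGTACGGG, off=7): starts [17, 46] → cuts [4, 24]
  AzqVI (AGCT, off=4): starts [29, 34, 38] → cuts [33, 38, 42]
  XjeIV (TTCCT, off=0): no sites

All cut coordinates (distinct, sorted): [4, 24, 33, 38, 42]

Fragments:
  4→24: 20 bp
  24→33: 9 bp
  33→38: 5 bp
  38→42: 4 bp
  42→4 (wrap): 49-42+4 = 11 bp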